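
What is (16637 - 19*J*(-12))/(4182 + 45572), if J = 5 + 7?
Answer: 19373/49754 ≈ 0.38938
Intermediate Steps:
J = 12
(16637 - 19*J*(-12))/(4182 + 45572) = (16637 - 19*12*(-12))/(4182 + 45572) = (16637 - 228*(-12))/49754 = (16637 + 2736)*(1/49754) = 19373*(1/49754) = 19373/49754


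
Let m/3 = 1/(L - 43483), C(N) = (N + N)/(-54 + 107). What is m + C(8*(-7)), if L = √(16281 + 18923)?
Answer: -211769355317/100209012505 - 6*√8801/1890736085 ≈ -2.1133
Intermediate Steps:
L = 2*√8801 (L = √35204 = 2*√8801 ≈ 187.63)
C(N) = 2*N/53 (C(N) = (2*N)/53 = (2*N)*(1/53) = 2*N/53)
m = 3/(-43483 + 2*√8801) (m = 3/(2*√8801 - 43483) = 3/(-43483 + 2*√8801) ≈ -6.9291e-5)
m + C(8*(-7)) = (-130449/1890736085 - 6*√8801/1890736085) + 2*(8*(-7))/53 = (-130449/1890736085 - 6*√8801/1890736085) + (2/53)*(-56) = (-130449/1890736085 - 6*√8801/1890736085) - 112/53 = -211769355317/100209012505 - 6*√8801/1890736085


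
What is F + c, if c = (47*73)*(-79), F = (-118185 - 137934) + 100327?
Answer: -426841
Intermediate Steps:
F = -155792 (F = -256119 + 100327 = -155792)
c = -271049 (c = 3431*(-79) = -271049)
F + c = -155792 - 271049 = -426841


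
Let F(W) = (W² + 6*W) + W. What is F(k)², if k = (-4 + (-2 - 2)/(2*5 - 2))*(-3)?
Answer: 1225449/16 ≈ 76591.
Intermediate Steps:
k = 27/2 (k = (-4 - 4/(10 - 2))*(-3) = (-4 - 4/8)*(-3) = (-4 - 4*⅛)*(-3) = (-4 - ½)*(-3) = -9/2*(-3) = 27/2 ≈ 13.500)
F(W) = W² + 7*W
F(k)² = (27*(7 + 27/2)/2)² = ((27/2)*(41/2))² = (1107/4)² = 1225449/16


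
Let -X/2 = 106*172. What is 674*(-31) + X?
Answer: -57358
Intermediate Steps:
X = -36464 (X = -212*172 = -2*18232 = -36464)
674*(-31) + X = 674*(-31) - 36464 = -20894 - 36464 = -57358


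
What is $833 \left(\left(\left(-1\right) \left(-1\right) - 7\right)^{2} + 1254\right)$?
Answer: $1074570$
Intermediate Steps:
$833 \left(\left(\left(-1\right) \left(-1\right) - 7\right)^{2} + 1254\right) = 833 \left(\left(1 - 7\right)^{2} + 1254\right) = 833 \left(\left(-6\right)^{2} + 1254\right) = 833 \left(36 + 1254\right) = 833 \cdot 1290 = 1074570$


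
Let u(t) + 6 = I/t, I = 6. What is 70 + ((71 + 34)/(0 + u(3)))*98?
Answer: -5005/2 ≈ -2502.5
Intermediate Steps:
u(t) = -6 + 6/t
70 + ((71 + 34)/(0 + u(3)))*98 = 70 + ((71 + 34)/(0 + (-6 + 6/3)))*98 = 70 + (105/(0 + (-6 + 6*(⅓))))*98 = 70 + (105/(0 + (-6 + 2)))*98 = 70 + (105/(0 - 4))*98 = 70 + (105/(-4))*98 = 70 + (105*(-¼))*98 = 70 - 105/4*98 = 70 - 5145/2 = -5005/2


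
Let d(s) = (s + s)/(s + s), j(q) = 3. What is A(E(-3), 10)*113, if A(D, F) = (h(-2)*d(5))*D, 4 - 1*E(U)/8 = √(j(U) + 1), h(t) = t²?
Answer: 7232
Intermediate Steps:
d(s) = 1 (d(s) = (2*s)/((2*s)) = (2*s)*(1/(2*s)) = 1)
E(U) = 16 (E(U) = 32 - 8*√(3 + 1) = 32 - 8*√4 = 32 - 8*2 = 32 - 16 = 16)
A(D, F) = 4*D (A(D, F) = ((-2)²*1)*D = (4*1)*D = 4*D)
A(E(-3), 10)*113 = (4*16)*113 = 64*113 = 7232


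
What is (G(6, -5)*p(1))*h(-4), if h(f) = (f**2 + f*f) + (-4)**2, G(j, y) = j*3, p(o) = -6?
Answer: -5184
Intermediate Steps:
G(j, y) = 3*j
h(f) = 16 + 2*f**2 (h(f) = (f**2 + f**2) + 16 = 2*f**2 + 16 = 16 + 2*f**2)
(G(6, -5)*p(1))*h(-4) = ((3*6)*(-6))*(16 + 2*(-4)**2) = (18*(-6))*(16 + 2*16) = -108*(16 + 32) = -108*48 = -5184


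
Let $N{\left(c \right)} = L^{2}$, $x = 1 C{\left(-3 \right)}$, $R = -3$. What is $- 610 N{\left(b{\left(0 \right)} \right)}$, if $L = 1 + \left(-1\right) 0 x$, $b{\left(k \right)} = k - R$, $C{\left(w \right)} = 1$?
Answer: $-610$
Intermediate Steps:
$x = 1$ ($x = 1 \cdot 1 = 1$)
$b{\left(k \right)} = 3 + k$ ($b{\left(k \right)} = k - -3 = k + 3 = 3 + k$)
$L = 1$ ($L = 1 + \left(-1\right) 0 \cdot 1 = 1 + 0 \cdot 1 = 1 + 0 = 1$)
$N{\left(c \right)} = 1$ ($N{\left(c \right)} = 1^{2} = 1$)
$- 610 N{\left(b{\left(0 \right)} \right)} = \left(-610\right) 1 = -610$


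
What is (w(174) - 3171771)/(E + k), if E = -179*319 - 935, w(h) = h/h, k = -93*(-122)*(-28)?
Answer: 1585885/187862 ≈ 8.4418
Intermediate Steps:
k = -317688 (k = 11346*(-28) = -317688)
w(h) = 1
E = -58036 (E = -57101 - 935 = -58036)
(w(174) - 3171771)/(E + k) = (1 - 3171771)/(-58036 - 317688) = -3171770/(-375724) = -3171770*(-1/375724) = 1585885/187862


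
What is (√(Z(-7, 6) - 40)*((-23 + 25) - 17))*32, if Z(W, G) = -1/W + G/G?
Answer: -1920*I*√119/7 ≈ -2992.1*I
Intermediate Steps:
Z(W, G) = 1 - 1/W (Z(W, G) = -1/W + 1 = 1 - 1/W)
(√(Z(-7, 6) - 40)*((-23 + 25) - 17))*32 = (√((-1 - 7)/(-7) - 40)*((-23 + 25) - 17))*32 = (√(-⅐*(-8) - 40)*(2 - 17))*32 = (√(8/7 - 40)*(-15))*32 = (√(-272/7)*(-15))*32 = ((4*I*√119/7)*(-15))*32 = -60*I*√119/7*32 = -1920*I*√119/7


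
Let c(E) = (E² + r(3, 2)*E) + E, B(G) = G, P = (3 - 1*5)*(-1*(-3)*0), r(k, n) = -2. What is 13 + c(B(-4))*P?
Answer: 13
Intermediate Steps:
P = 0 (P = (3 - 5)*(3*0) = -2*0 = 0)
c(E) = E² - E (c(E) = (E² - 2*E) + E = E² - E)
13 + c(B(-4))*P = 13 - 4*(-1 - 4)*0 = 13 - 4*(-5)*0 = 13 + 20*0 = 13 + 0 = 13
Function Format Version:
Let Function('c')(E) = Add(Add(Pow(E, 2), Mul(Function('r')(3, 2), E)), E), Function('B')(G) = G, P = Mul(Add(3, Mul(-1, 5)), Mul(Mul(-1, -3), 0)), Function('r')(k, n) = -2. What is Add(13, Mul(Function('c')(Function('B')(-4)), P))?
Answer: 13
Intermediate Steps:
P = 0 (P = Mul(Add(3, -5), Mul(3, 0)) = Mul(-2, 0) = 0)
Function('c')(E) = Add(Pow(E, 2), Mul(-1, E)) (Function('c')(E) = Add(Add(Pow(E, 2), Mul(-2, E)), E) = Add(Pow(E, 2), Mul(-1, E)))
Add(13, Mul(Function('c')(Function('B')(-4)), P)) = Add(13, Mul(Mul(-4, Add(-1, -4)), 0)) = Add(13, Mul(Mul(-4, -5), 0)) = Add(13, Mul(20, 0)) = Add(13, 0) = 13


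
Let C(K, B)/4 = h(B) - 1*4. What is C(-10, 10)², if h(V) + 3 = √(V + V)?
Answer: 1104 - 448*√5 ≈ 102.24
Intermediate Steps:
h(V) = -3 + √2*√V (h(V) = -3 + √(V + V) = -3 + √(2*V) = -3 + √2*√V)
C(K, B) = -28 + 4*√2*√B (C(K, B) = 4*((-3 + √2*√B) - 1*4) = 4*((-3 + √2*√B) - 4) = 4*(-7 + √2*√B) = -28 + 4*√2*√B)
C(-10, 10)² = (-28 + 4*√2*√10)² = (-28 + 8*√5)²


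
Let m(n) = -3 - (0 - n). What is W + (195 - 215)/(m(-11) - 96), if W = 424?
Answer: 4666/11 ≈ 424.18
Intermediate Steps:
m(n) = -3 + n (m(n) = -3 - (-1)*n = -3 + n)
W + (195 - 215)/(m(-11) - 96) = 424 + (195 - 215)/((-3 - 11) - 96) = 424 - 20/(-14 - 96) = 424 - 20/(-110) = 424 - 20*(-1/110) = 424 + 2/11 = 4666/11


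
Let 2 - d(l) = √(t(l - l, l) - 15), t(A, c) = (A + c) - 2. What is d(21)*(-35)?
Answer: 0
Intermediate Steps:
t(A, c) = -2 + A + c
d(l) = 2 - √(-17 + l) (d(l) = 2 - √((-2 + (l - l) + l) - 15) = 2 - √((-2 + 0 + l) - 15) = 2 - √((-2 + l) - 15) = 2 - √(-17 + l))
d(21)*(-35) = (2 - √(-17 + 21))*(-35) = (2 - √4)*(-35) = (2 - 1*2)*(-35) = (2 - 2)*(-35) = 0*(-35) = 0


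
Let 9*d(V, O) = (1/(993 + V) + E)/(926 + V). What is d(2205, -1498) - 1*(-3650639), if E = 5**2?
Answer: 328982597786389/90116442 ≈ 3.6506e+6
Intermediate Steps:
E = 25
d(V, O) = (25 + 1/(993 + V))/(9*(926 + V)) (d(V, O) = ((1/(993 + V) + 25)/(926 + V))/9 = ((25 + 1/(993 + V))/(926 + V))/9 = (25 + 1/(993 + V))/(9*(926 + V)))
d(2205, -1498) - 1*(-3650639) = (24826 + 25*2205)/(9*(919518 + 2205**2 + 1919*2205)) - 1*(-3650639) = (24826 + 55125)/(9*(919518 + 4862025 + 4231395)) + 3650639 = (1/9)*79951/10012938 + 3650639 = (1/9)*(1/10012938)*79951 + 3650639 = 79951/90116442 + 3650639 = 328982597786389/90116442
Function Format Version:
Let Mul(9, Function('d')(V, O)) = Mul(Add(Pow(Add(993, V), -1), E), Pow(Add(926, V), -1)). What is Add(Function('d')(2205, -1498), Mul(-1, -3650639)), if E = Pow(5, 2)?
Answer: Rational(328982597786389, 90116442) ≈ 3.6506e+6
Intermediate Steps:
E = 25
Function('d')(V, O) = Mul(Rational(1, 9), Pow(Add(926, V), -1), Add(25, Pow(Add(993, V), -1))) (Function('d')(V, O) = Mul(Rational(1, 9), Mul(Add(Pow(Add(993, V), -1), 25), Pow(Add(926, V), -1))) = Mul(Rational(1, 9), Mul(Add(25, Pow(Add(993, V), -1)), Pow(Add(926, V), -1))) = Mul(Rational(1, 9), Mul(Pow(Add(926, V), -1), Add(25, Pow(Add(993, V), -1)))) = Mul(Rational(1, 9), Pow(Add(926, V), -1), Add(25, Pow(Add(993, V), -1))))
Add(Function('d')(2205, -1498), Mul(-1, -3650639)) = Add(Mul(Rational(1, 9), Pow(Add(919518, Pow(2205, 2), Mul(1919, 2205)), -1), Add(24826, Mul(25, 2205))), Mul(-1, -3650639)) = Add(Mul(Rational(1, 9), Pow(Add(919518, 4862025, 4231395), -1), Add(24826, 55125)), 3650639) = Add(Mul(Rational(1, 9), Pow(10012938, -1), 79951), 3650639) = Add(Mul(Rational(1, 9), Rational(1, 10012938), 79951), 3650639) = Add(Rational(79951, 90116442), 3650639) = Rational(328982597786389, 90116442)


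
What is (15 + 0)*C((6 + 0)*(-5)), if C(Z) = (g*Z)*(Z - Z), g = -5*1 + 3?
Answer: 0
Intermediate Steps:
g = -2 (g = -5 + 3 = -2)
C(Z) = 0 (C(Z) = (-2*Z)*(Z - Z) = -2*Z*0 = 0)
(15 + 0)*C((6 + 0)*(-5)) = (15 + 0)*0 = 15*0 = 0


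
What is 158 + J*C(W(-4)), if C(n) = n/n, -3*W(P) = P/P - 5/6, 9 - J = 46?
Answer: 121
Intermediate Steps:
J = -37 (J = 9 - 1*46 = 9 - 46 = -37)
W(P) = -1/18 (W(P) = -(P/P - 5/6)/3 = -(1 - 5*1/6)/3 = -(1 - 5/6)/3 = -1/3*1/6 = -1/18)
C(n) = 1
158 + J*C(W(-4)) = 158 - 37*1 = 158 - 37 = 121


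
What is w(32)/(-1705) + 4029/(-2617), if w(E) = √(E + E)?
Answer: -6890381/4461985 ≈ -1.5442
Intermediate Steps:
w(E) = √2*√E (w(E) = √(2*E) = √2*√E)
w(32)/(-1705) + 4029/(-2617) = (√2*√32)/(-1705) + 4029/(-2617) = (√2*(4*√2))*(-1/1705) + 4029*(-1/2617) = 8*(-1/1705) - 4029/2617 = -8/1705 - 4029/2617 = -6890381/4461985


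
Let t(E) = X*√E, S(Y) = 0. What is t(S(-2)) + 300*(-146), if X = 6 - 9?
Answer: -43800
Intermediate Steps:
X = -3
t(E) = -3*√E
t(S(-2)) + 300*(-146) = -3*√0 + 300*(-146) = -3*0 - 43800 = 0 - 43800 = -43800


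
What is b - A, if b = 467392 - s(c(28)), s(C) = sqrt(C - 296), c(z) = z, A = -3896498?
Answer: 4363890 - 2*I*sqrt(67) ≈ 4.3639e+6 - 16.371*I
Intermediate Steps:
s(C) = sqrt(-296 + C)
b = 467392 - 2*I*sqrt(67) (b = 467392 - sqrt(-296 + 28) = 467392 - sqrt(-268) = 467392 - 2*I*sqrt(67) ≈ 4.6739e+5 - 16.371*I)
b - A = (467392 - 2*I*sqrt(67)) - 1*(-3896498) = (467392 - 2*I*sqrt(67)) + 3896498 = 4363890 - 2*I*sqrt(67)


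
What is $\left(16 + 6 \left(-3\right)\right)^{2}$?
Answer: $4$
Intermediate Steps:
$\left(16 + 6 \left(-3\right)\right)^{2} = \left(16 - 18\right)^{2} = \left(-2\right)^{2} = 4$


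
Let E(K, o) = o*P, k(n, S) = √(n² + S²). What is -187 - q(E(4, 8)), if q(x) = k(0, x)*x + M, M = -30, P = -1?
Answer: -93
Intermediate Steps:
k(n, S) = √(S² + n²)
E(K, o) = -o (E(K, o) = o*(-1) = -o)
q(x) = -30 + x*√(x²) (q(x) = √(x² + 0²)*x - 30 = √(x² + 0)*x - 30 = √(x²)*x - 30 = x*√(x²) - 30 = -30 + x*√(x²))
-187 - q(E(4, 8)) = -187 - (-30 + (-1*8)*√((-1*8)²)) = -187 - (-30 - 8*√((-8)²)) = -187 - (-30 - 8*√64) = -187 - (-30 - 8*8) = -187 - (-30 - 64) = -187 - 1*(-94) = -187 + 94 = -93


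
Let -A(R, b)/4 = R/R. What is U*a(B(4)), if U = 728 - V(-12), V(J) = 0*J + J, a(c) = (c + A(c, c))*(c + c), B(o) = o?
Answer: 0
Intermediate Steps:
A(R, b) = -4 (A(R, b) = -4*R/R = -4*1 = -4)
a(c) = 2*c*(-4 + c) (a(c) = (c - 4)*(c + c) = (-4 + c)*(2*c) = 2*c*(-4 + c))
V(J) = J (V(J) = 0 + J = J)
U = 740 (U = 728 - 1*(-12) = 728 + 12 = 740)
U*a(B(4)) = 740*(2*4*(-4 + 4)) = 740*(2*4*0) = 740*0 = 0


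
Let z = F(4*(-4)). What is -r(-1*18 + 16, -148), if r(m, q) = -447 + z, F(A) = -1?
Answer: 448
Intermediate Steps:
z = -1
r(m, q) = -448 (r(m, q) = -447 - 1 = -448)
-r(-1*18 + 16, -148) = -1*(-448) = 448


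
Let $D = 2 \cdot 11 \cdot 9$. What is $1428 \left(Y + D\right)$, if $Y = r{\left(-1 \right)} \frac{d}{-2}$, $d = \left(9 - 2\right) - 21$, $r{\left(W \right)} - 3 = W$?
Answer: $302736$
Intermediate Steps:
$D = 198$ ($D = 22 \cdot 9 = 198$)
$r{\left(W \right)} = 3 + W$
$d = -14$ ($d = 7 - 21 = -14$)
$Y = 14$ ($Y = \left(3 - 1\right) \left(- \frac{14}{-2}\right) = 2 \left(\left(-14\right) \left(- \frac{1}{2}\right)\right) = 2 \cdot 7 = 14$)
$1428 \left(Y + D\right) = 1428 \left(14 + 198\right) = 1428 \cdot 212 = 302736$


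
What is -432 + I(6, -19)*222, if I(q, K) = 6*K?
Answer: -25740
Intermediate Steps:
-432 + I(6, -19)*222 = -432 + (6*(-19))*222 = -432 - 114*222 = -432 - 25308 = -25740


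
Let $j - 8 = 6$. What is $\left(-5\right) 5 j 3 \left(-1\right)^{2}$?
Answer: $-1050$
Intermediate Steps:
$j = 14$ ($j = 8 + 6 = 14$)
$\left(-5\right) 5 j 3 \left(-1\right)^{2} = \left(-5\right) 5 \cdot 14 \cdot 3 \left(-1\right)^{2} = \left(-25\right) 14 \cdot 3 \cdot 1 = \left(-350\right) 3 \cdot 1 = \left(-1050\right) 1 = -1050$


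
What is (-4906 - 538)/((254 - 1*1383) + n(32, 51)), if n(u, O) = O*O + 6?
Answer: -2722/739 ≈ -3.6834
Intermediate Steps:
n(u, O) = 6 + O**2 (n(u, O) = O**2 + 6 = 6 + O**2)
(-4906 - 538)/((254 - 1*1383) + n(32, 51)) = (-4906 - 538)/((254 - 1*1383) + (6 + 51**2)) = -5444/((254 - 1383) + (6 + 2601)) = -5444/(-1129 + 2607) = -5444/1478 = -5444*1/1478 = -2722/739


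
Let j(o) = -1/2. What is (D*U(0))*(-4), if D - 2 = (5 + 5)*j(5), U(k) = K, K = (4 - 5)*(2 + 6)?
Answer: -96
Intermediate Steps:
j(o) = -1/2 (j(o) = -1*1/2 = -1/2)
K = -8 (K = -1*8 = -8)
U(k) = -8
D = -3 (D = 2 + (5 + 5)*(-1/2) = 2 + 10*(-1/2) = 2 - 5 = -3)
(D*U(0))*(-4) = -3*(-8)*(-4) = 24*(-4) = -96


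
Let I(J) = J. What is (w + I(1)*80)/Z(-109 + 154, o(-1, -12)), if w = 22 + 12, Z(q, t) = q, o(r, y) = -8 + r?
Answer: 38/15 ≈ 2.5333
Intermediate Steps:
w = 34
(w + I(1)*80)/Z(-109 + 154, o(-1, -12)) = (34 + 1*80)/(-109 + 154) = (34 + 80)/45 = 114*(1/45) = 38/15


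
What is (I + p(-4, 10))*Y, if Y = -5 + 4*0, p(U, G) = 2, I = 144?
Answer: -730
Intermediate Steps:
Y = -5 (Y = -5 + 0 = -5)
(I + p(-4, 10))*Y = (144 + 2)*(-5) = 146*(-5) = -730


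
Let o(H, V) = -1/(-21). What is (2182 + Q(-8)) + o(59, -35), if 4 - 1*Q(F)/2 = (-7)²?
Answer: 43933/21 ≈ 2092.0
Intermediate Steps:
o(H, V) = 1/21 (o(H, V) = -1*(-1/21) = 1/21)
Q(F) = -90 (Q(F) = 8 - 2*(-7)² = 8 - 2*49 = 8 - 98 = -90)
(2182 + Q(-8)) + o(59, -35) = (2182 - 90) + 1/21 = 2092 + 1/21 = 43933/21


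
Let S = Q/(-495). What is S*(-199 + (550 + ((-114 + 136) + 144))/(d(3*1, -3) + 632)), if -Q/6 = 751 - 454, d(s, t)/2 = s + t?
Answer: -281367/395 ≈ -712.32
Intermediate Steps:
d(s, t) = 2*s + 2*t (d(s, t) = 2*(s + t) = 2*s + 2*t)
Q = -1782 (Q = -6*(751 - 454) = -6*297 = -1782)
S = 18/5 (S = -1782/(-495) = -1782*(-1/495) = 18/5 ≈ 3.6000)
S*(-199 + (550 + ((-114 + 136) + 144))/(d(3*1, -3) + 632)) = 18*(-199 + (550 + ((-114 + 136) + 144))/((2*(3*1) + 2*(-3)) + 632))/5 = 18*(-199 + (550 + (22 + 144))/((2*3 - 6) + 632))/5 = 18*(-199 + (550 + 166)/((6 - 6) + 632))/5 = 18*(-199 + 716/(0 + 632))/5 = 18*(-199 + 716/632)/5 = 18*(-199 + 716*(1/632))/5 = 18*(-199 + 179/158)/5 = (18/5)*(-31263/158) = -281367/395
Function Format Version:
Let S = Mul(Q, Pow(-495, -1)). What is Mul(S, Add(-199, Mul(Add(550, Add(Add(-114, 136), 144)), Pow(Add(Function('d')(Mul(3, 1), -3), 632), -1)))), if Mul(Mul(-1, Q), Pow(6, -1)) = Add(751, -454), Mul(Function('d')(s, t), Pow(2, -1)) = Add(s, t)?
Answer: Rational(-281367, 395) ≈ -712.32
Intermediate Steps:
Function('d')(s, t) = Add(Mul(2, s), Mul(2, t)) (Function('d')(s, t) = Mul(2, Add(s, t)) = Add(Mul(2, s), Mul(2, t)))
Q = -1782 (Q = Mul(-6, Add(751, -454)) = Mul(-6, 297) = -1782)
S = Rational(18, 5) (S = Mul(-1782, Pow(-495, -1)) = Mul(-1782, Rational(-1, 495)) = Rational(18, 5) ≈ 3.6000)
Mul(S, Add(-199, Mul(Add(550, Add(Add(-114, 136), 144)), Pow(Add(Function('d')(Mul(3, 1), -3), 632), -1)))) = Mul(Rational(18, 5), Add(-199, Mul(Add(550, Add(Add(-114, 136), 144)), Pow(Add(Add(Mul(2, Mul(3, 1)), Mul(2, -3)), 632), -1)))) = Mul(Rational(18, 5), Add(-199, Mul(Add(550, Add(22, 144)), Pow(Add(Add(Mul(2, 3), -6), 632), -1)))) = Mul(Rational(18, 5), Add(-199, Mul(Add(550, 166), Pow(Add(Add(6, -6), 632), -1)))) = Mul(Rational(18, 5), Add(-199, Mul(716, Pow(Add(0, 632), -1)))) = Mul(Rational(18, 5), Add(-199, Mul(716, Pow(632, -1)))) = Mul(Rational(18, 5), Add(-199, Mul(716, Rational(1, 632)))) = Mul(Rational(18, 5), Add(-199, Rational(179, 158))) = Mul(Rational(18, 5), Rational(-31263, 158)) = Rational(-281367, 395)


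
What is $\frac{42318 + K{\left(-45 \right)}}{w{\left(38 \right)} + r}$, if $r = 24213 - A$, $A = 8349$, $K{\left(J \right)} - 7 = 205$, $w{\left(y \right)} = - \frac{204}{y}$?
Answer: $\frac{404035}{150657} \approx 2.6818$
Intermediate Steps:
$K{\left(J \right)} = 212$ ($K{\left(J \right)} = 7 + 205 = 212$)
$r = 15864$ ($r = 24213 - 8349 = 15864$)
$\frac{42318 + K{\left(-45 \right)}}{w{\left(38 \right)} + r} = \frac{42318 + 212}{- \frac{204}{38} + 15864} = \frac{42530}{\left(-204\right) \frac{1}{38} + 15864} = \frac{42530}{- \frac{102}{19} + 15864} = \frac{42530}{\frac{301314}{19}} = 42530 \cdot \frac{19}{301314} = \frac{404035}{150657}$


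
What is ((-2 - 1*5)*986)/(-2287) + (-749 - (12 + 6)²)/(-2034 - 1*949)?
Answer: 23042617/6822121 ≈ 3.3776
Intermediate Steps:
((-2 - 1*5)*986)/(-2287) + (-749 - (12 + 6)²)/(-2034 - 1*949) = ((-2 - 5)*986)*(-1/2287) + (-749 - 1*18²)/(-2034 - 949) = -7*986*(-1/2287) + (-749 - 1*324)/(-2983) = -6902*(-1/2287) + (-749 - 324)*(-1/2983) = 6902/2287 - 1073*(-1/2983) = 6902/2287 + 1073/2983 = 23042617/6822121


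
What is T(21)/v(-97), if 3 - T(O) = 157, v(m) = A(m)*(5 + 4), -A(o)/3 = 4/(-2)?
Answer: -77/27 ≈ -2.8519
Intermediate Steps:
A(o) = 6 (A(o) = -12/(-2) = -12*(-1)/2 = -3*(-2) = 6)
v(m) = 54 (v(m) = 6*(5 + 4) = 6*9 = 54)
T(O) = -154 (T(O) = 3 - 1*157 = 3 - 157 = -154)
T(21)/v(-97) = -154/54 = -154*1/54 = -77/27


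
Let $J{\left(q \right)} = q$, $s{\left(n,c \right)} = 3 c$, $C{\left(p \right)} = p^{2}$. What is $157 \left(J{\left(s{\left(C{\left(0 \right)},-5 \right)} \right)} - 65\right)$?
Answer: $-12560$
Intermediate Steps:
$157 \left(J{\left(s{\left(C{\left(0 \right)},-5 \right)} \right)} - 65\right) = 157 \left(3 \left(-5\right) - 65\right) = 157 \left(-15 - 65\right) = 157 \left(-80\right) = -12560$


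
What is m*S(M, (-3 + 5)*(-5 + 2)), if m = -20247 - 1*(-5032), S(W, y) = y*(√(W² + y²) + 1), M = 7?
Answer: 91290 + 91290*√85 ≈ 9.3294e+5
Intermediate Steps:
S(W, y) = y*(1 + √(W² + y²))
m = -15215 (m = -20247 + 5032 = -15215)
m*S(M, (-3 + 5)*(-5 + 2)) = -15215*(-3 + 5)*(-5 + 2)*(1 + √(7² + ((-3 + 5)*(-5 + 2))²)) = -15215*2*(-3)*(1 + √(49 + (2*(-3))²)) = -(-91290)*(1 + √(49 + (-6)²)) = -(-91290)*(1 + √(49 + 36)) = -(-91290)*(1 + √85) = -15215*(-6 - 6*√85) = 91290 + 91290*√85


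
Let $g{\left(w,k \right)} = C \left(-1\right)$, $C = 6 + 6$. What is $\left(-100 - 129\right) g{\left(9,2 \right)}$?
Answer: $2748$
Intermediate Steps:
$C = 12$
$g{\left(w,k \right)} = -12$ ($g{\left(w,k \right)} = 12 \left(-1\right) = -12$)
$\left(-100 - 129\right) g{\left(9,2 \right)} = \left(-100 - 129\right) \left(-12\right) = \left(-229\right) \left(-12\right) = 2748$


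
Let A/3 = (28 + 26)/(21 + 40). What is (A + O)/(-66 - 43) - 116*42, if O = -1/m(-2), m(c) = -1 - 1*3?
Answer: -129576421/26596 ≈ -4872.0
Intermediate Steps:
m(c) = -4 (m(c) = -1 - 3 = -4)
A = 162/61 (A = 3*((28 + 26)/(21 + 40)) = 3*(54/61) = 162/61 ≈ 2.6557)
O = ¼ (O = -1/(-4) = -¼*(-1) = ¼ ≈ 0.25000)
(A + O)/(-66 - 43) - 116*42 = (162/61 + ¼)/(-66 - 43) - 116*42 = (709/244)/(-109) - 4872 = (709/244)*(-1/109) - 4872 = -709/26596 - 4872 = -129576421/26596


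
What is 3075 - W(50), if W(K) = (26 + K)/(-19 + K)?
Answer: 95249/31 ≈ 3072.5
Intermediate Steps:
W(K) = (26 + K)/(-19 + K)
3075 - W(50) = 3075 - (26 + 50)/(-19 + 50) = 3075 - 76/31 = 95249/31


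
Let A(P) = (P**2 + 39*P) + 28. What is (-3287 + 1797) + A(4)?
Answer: -1290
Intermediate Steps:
A(P) = 28 + P**2 + 39*P
(-3287 + 1797) + A(4) = (-3287 + 1797) + (28 + 4**2 + 39*4) = -1490 + (28 + 16 + 156) = -1490 + 200 = -1290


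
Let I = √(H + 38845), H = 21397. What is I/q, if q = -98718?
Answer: -√60242/98718 ≈ -0.0024863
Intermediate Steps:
I = √60242 (I = √(21397 + 38845) = √60242 ≈ 245.44)
I/q = √60242/(-98718) = √60242*(-1/98718) = -√60242/98718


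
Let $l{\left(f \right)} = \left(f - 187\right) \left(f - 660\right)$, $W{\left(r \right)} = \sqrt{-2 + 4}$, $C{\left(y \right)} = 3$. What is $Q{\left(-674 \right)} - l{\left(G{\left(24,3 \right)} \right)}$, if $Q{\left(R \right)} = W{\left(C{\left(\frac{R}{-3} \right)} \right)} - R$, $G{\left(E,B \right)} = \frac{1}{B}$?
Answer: $- \frac{1102174}{9} + \sqrt{2} \approx -1.2246 \cdot 10^{5}$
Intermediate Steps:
$W{\left(r \right)} = \sqrt{2}$
$l{\left(f \right)} = \left(-660 + f\right) \left(-187 + f\right)$ ($l{\left(f \right)} = \left(-187 + f\right) \left(-660 + f\right) = \left(-660 + f\right) \left(-187 + f\right)$)
$Q{\left(R \right)} = \sqrt{2} - R$
$Q{\left(-674 \right)} - l{\left(G{\left(24,3 \right)} \right)} = \left(\sqrt{2} - -674\right) - \left(123420 + \left(\frac{1}{3}\right)^{2} - \frac{847}{3}\right) = \left(\sqrt{2} + 674\right) - \left(123420 + \left(\frac{1}{3}\right)^{2} - \frac{847}{3}\right) = \left(674 + \sqrt{2}\right) - \left(123420 + \frac{1}{9} - \frac{847}{3}\right) = \left(674 + \sqrt{2}\right) - \frac{1108240}{9} = - \frac{1102174}{9} + \sqrt{2}$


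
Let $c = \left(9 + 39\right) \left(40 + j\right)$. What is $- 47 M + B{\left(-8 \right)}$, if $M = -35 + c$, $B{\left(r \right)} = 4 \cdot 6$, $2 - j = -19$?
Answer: $-135947$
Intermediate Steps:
$j = 21$ ($j = 2 - -19 = 2 + 19 = 21$)
$B{\left(r \right)} = 24$
$c = 2928$ ($c = \left(9 + 39\right) \left(40 + 21\right) = 48 \cdot 61 = 2928$)
$M = 2893$ ($M = -35 + 2928 = 2893$)
$- 47 M + B{\left(-8 \right)} = \left(-47\right) 2893 + 24 = -135971 + 24 = -135947$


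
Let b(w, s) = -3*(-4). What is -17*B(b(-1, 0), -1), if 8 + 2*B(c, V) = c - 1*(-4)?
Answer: -68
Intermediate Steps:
b(w, s) = 12
B(c, V) = -2 + c/2 (B(c, V) = -4 + (c - 1*(-4))/2 = -4 + (c + 4)/2 = -4 + (4 + c)/2 = -4 + (2 + c/2) = -2 + c/2)
-17*B(b(-1, 0), -1) = -17*(-2 + (½)*12) = -17*(-2 + 6) = -17*4 = -68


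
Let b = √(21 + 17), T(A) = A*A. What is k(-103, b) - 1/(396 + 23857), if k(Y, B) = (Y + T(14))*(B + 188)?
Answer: 424039451/24253 + 93*√38 ≈ 18057.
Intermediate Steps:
T(A) = A²
b = √38 ≈ 6.1644
k(Y, B) = (188 + B)*(196 + Y) (k(Y, B) = (Y + 14²)*(B + 188) = (Y + 196)*(188 + B) = (196 + Y)*(188 + B) = (188 + B)*(196 + Y))
k(-103, b) - 1/(396 + 23857) = (36848 + 188*(-103) + 196*√38 + √38*(-103)) - 1/(396 + 23857) = (36848 - 19364 + 196*√38 - 103*√38) - 1/24253 = (17484 + 93*√38) - 1*1/24253 = (17484 + 93*√38) - 1/24253 = 424039451/24253 + 93*√38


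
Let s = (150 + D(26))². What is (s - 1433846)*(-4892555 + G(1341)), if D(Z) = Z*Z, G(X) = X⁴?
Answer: -2430434327974477420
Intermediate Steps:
D(Z) = Z²
s = 682276 (s = (150 + 26²)² = (150 + 676)² = 826² = 682276)
(s - 1433846)*(-4892555 + G(1341)) = (682276 - 1433846)*(-4892555 + 1341⁴) = -751570*(-4892555 + 3233814554961) = -751570*3233809662406 = -2430434327974477420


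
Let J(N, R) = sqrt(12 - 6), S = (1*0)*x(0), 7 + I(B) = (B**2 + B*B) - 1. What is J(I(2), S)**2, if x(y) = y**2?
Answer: 6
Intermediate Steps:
I(B) = -8 + 2*B**2 (I(B) = -7 + ((B**2 + B*B) - 1) = -7 + ((B**2 + B**2) - 1) = -7 + (2*B**2 - 1) = -7 + (-1 + 2*B**2) = -8 + 2*B**2)
S = 0 (S = (1*0)*0**2 = 0*0 = 0)
J(N, R) = sqrt(6)
J(I(2), S)**2 = (sqrt(6))**2 = 6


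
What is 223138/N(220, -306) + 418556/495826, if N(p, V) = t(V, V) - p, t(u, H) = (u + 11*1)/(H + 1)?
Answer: -108762945396/106850503 ≈ -1017.9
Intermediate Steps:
t(u, H) = (11 + u)/(1 + H) (t(u, H) = (u + 11)/(1 + H) = (11 + u)/(1 + H))
N(p, V) = -p + (11 + V)/(1 + V) (N(p, V) = (11 + V)/(1 + V) - p = -p + (11 + V)/(1 + V))
223138/N(220, -306) + 418556/495826 = 223138/(((11 - 306 - 1*220*(1 - 306))/(1 - 306))) + 418556/495826 = 223138/(((11 - 306 - 1*220*(-305))/(-305))) + 418556*(1/495826) = 223138/((-(11 - 306 + 67100)/305)) + 209278/247913 = 223138/((-1/305*66805)) + 209278/247913 = 223138/(-13361/61) + 209278/247913 = 223138*(-61/13361) + 209278/247913 = -439078/431 + 209278/247913 = -108762945396/106850503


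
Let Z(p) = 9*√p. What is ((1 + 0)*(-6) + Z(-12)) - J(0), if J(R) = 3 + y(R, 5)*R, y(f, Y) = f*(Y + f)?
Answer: -9 + 18*I*√3 ≈ -9.0 + 31.177*I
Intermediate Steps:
J(R) = 3 + R²*(5 + R) (J(R) = 3 + (R*(5 + R))*R = 3 + R²*(5 + R))
((1 + 0)*(-6) + Z(-12)) - J(0) = ((1 + 0)*(-6) + 9*√(-12)) - (3 + 0²*(5 + 0)) = (1*(-6) + 9*(2*I*√3)) - (3 + 0*5) = (-6 + 18*I*√3) - (3 + 0) = (-6 + 18*I*√3) - 1*3 = (-6 + 18*I*√3) - 3 = -9 + 18*I*√3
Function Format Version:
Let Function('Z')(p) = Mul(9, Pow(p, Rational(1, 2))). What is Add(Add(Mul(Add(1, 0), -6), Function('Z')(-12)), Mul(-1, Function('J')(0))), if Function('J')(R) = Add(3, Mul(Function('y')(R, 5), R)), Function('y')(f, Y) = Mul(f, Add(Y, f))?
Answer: Add(-9, Mul(18, I, Pow(3, Rational(1, 2)))) ≈ Add(-9.0000, Mul(31.177, I))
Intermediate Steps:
Function('J')(R) = Add(3, Mul(Pow(R, 2), Add(5, R))) (Function('J')(R) = Add(3, Mul(Mul(R, Add(5, R)), R)) = Add(3, Mul(Pow(R, 2), Add(5, R))))
Add(Add(Mul(Add(1, 0), -6), Function('Z')(-12)), Mul(-1, Function('J')(0))) = Add(Add(Mul(Add(1, 0), -6), Mul(9, Pow(-12, Rational(1, 2)))), Mul(-1, Add(3, Mul(Pow(0, 2), Add(5, 0))))) = Add(Add(Mul(1, -6), Mul(9, Mul(2, I, Pow(3, Rational(1, 2))))), Mul(-1, Add(3, Mul(0, 5)))) = Add(Add(-6, Mul(18, I, Pow(3, Rational(1, 2)))), Mul(-1, Add(3, 0))) = Add(Add(-6, Mul(18, I, Pow(3, Rational(1, 2)))), Mul(-1, 3)) = Add(Add(-6, Mul(18, I, Pow(3, Rational(1, 2)))), -3) = Add(-9, Mul(18, I, Pow(3, Rational(1, 2))))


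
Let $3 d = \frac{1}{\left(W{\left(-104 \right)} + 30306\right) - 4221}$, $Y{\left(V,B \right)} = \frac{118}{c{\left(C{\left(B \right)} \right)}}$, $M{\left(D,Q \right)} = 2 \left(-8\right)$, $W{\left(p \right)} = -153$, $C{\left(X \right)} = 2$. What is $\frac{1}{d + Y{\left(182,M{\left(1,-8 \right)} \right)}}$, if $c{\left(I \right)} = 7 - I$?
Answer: $\frac{388980}{9179933} \approx 0.042373$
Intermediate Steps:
$M{\left(D,Q \right)} = -16$
$Y{\left(V,B \right)} = \frac{118}{5}$ ($Y{\left(V,B \right)} = \frac{118}{7 - 2} = \frac{118}{5}$)
$d = \frac{1}{77796}$ ($d = \frac{1}{3 \left(\left(-153 + 30306\right) - 4221\right)} = \frac{1}{3 \left(30153 - 4221\right)} = \frac{1}{3 \cdot 25932} = \frac{1}{3} \cdot \frac{1}{25932} = \frac{1}{77796} \approx 1.2854 \cdot 10^{-5}$)
$\frac{1}{d + Y{\left(182,M{\left(1,-8 \right)} \right)}} = \frac{1}{\frac{1}{77796} + \frac{118}{5}} = \frac{1}{\frac{9179933}{388980}} = \frac{388980}{9179933}$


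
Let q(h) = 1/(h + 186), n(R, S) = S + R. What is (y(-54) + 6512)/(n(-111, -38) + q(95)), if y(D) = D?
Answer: -907349/20934 ≈ -43.343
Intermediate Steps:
n(R, S) = R + S
q(h) = 1/(186 + h)
(y(-54) + 6512)/(n(-111, -38) + q(95)) = (-54 + 6512)/((-111 - 38) + 1/(186 + 95)) = 6458/(-149 + 1/281) = 6458/(-41868/281) = 6458*(-281/41868) = -907349/20934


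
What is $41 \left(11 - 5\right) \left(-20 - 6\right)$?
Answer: $-6396$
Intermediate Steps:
$41 \left(11 - 5\right) \left(-20 - 6\right) = 41 \cdot 6 \left(-20 - 6\right) = 246 \left(-26\right) = -6396$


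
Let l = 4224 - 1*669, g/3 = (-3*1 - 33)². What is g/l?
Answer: 432/395 ≈ 1.0937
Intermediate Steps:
g = 3888 (g = 3*(-3*1 - 33)² = 3*(-3 - 33)² = 3*(-36)² = 3*1296 = 3888)
l = 3555 (l = 4224 - 669 = 3555)
g/l = 3888/3555 = 3888*(1/3555) = 432/395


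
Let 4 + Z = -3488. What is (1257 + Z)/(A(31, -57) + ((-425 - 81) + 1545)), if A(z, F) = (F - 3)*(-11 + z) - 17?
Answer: 2235/178 ≈ 12.556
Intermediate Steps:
Z = -3492 (Z = -4 - 3488 = -3492)
A(z, F) = -17 + (-11 + z)*(-3 + F) (A(z, F) = (-3 + F)*(-11 + z) - 17 = (-11 + z)*(-3 + F) - 17 = -17 + (-11 + z)*(-3 + F))
(1257 + Z)/(A(31, -57) + ((-425 - 81) + 1545)) = (1257 - 3492)/((16 - 11*(-57) - 3*31 - 57*31) + ((-425 - 81) + 1545)) = -2235/((16 + 627 - 93 - 1767) + (-506 + 1545)) = -2235/(-1217 + 1039) = -2235/(-178) = -2235*(-1/178) = 2235/178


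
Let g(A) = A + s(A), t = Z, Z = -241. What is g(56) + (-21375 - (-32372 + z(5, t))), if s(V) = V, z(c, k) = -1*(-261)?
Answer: 10848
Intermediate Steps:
t = -241
z(c, k) = 261
g(A) = 2*A (g(A) = A + A = 2*A)
g(56) + (-21375 - (-32372 + z(5, t))) = 2*56 + (-21375 - (-32372 + 261)) = 112 + (-21375 - 1*(-32111)) = 112 + (-21375 + 32111) = 112 + 10736 = 10848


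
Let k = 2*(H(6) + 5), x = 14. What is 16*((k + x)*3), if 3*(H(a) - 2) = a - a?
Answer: 1344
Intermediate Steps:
H(a) = 2 (H(a) = 2 + (a - a)/3 = 2 + (⅓)*0 = 2 + 0 = 2)
k = 14 (k = 2*(2 + 5) = 2*7 = 14)
16*((k + x)*3) = 16*((14 + 14)*3) = 16*(28*3) = 16*84 = 1344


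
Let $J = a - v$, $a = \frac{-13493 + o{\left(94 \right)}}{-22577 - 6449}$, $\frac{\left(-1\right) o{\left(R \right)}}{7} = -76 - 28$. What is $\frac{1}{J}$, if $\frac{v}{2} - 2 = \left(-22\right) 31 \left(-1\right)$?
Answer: $- \frac{1262}{1725861} \approx -0.00073123$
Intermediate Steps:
$o{\left(R \right)} = 728$ ($o{\left(R \right)} = - 7 \left(-76 - 28\right) = \left(-7\right) \left(-104\right) = 728$)
$v = 1368$ ($v = 4 + 2 \left(-22\right) 31 \left(-1\right) = 4 + 2 \left(\left(-682\right) \left(-1\right)\right) = 4 + 2 \cdot 682 = 4 + 1364 = 1368$)
$a = \frac{555}{1262}$ ($a = \frac{-13493 + 728}{-22577 - 6449} = - \frac{12765}{-29026} = \left(-12765\right) \left(- \frac{1}{29026}\right) = \frac{555}{1262} \approx 0.43978$)
$J = - \frac{1725861}{1262}$ ($J = \frac{555}{1262} - 1368 = - \frac{1725861}{1262} \approx -1367.6$)
$\frac{1}{J} = \frac{1}{- \frac{1725861}{1262}} = - \frac{1262}{1725861}$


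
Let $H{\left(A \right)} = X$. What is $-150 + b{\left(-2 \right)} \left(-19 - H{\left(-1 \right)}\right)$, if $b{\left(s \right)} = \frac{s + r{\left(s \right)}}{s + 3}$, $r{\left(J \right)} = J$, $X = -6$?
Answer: $-98$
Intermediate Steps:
$H{\left(A \right)} = -6$
$b{\left(s \right)} = \frac{2 s}{3 + s}$ ($b{\left(s \right)} = \frac{s + s}{s + 3} = \frac{2 s}{3 + s}$)
$-150 + b{\left(-2 \right)} \left(-19 - H{\left(-1 \right)}\right) = -150 + 2 \left(-2\right) \frac{1}{3 - 2} \left(-19 - -6\right) = -150 + 2 \left(-2\right) 1^{-1} \left(-19 + 6\right) = -150 + 2 \left(-2\right) 1 \left(-13\right) = -150 - -52 = -150 + 52 = -98$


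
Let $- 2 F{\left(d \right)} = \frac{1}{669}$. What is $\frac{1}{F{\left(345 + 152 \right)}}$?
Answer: $-1338$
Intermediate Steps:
$F{\left(d \right)} = - \frac{1}{1338}$ ($F{\left(d \right)} = - \frac{1}{2 \cdot 669} = \left(- \frac{1}{2}\right) \frac{1}{669} = - \frac{1}{1338}$)
$\frac{1}{F{\left(345 + 152 \right)}} = \frac{1}{- \frac{1}{1338}} = -1338$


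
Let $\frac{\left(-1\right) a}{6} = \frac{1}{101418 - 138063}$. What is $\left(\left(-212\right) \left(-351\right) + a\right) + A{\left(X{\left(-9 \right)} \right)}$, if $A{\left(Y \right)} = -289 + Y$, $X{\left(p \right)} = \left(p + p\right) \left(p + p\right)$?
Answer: $\frac{909370107}{12215} \approx 74447.0$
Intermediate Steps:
$X{\left(p \right)} = 4 p^{2}$ ($X{\left(p \right)} = 2 p 2 p = 4 p^{2}$)
$a = \frac{2}{12215}$ ($a = - \frac{6}{101418 - 138063} = - \frac{6}{-36645} = \left(-6\right) \left(- \frac{1}{36645}\right) = \frac{2}{12215} \approx 0.00016373$)
$\left(\left(-212\right) \left(-351\right) + a\right) + A{\left(X{\left(-9 \right)} \right)} = \left(\left(-212\right) \left(-351\right) + \frac{2}{12215}\right) - \left(289 - 4 \left(-9\right)^{2}\right) = \left(74412 + \frac{2}{12215}\right) + \left(-289 + 4 \cdot 81\right) = \frac{908942582}{12215} + \left(-289 + 324\right) = \frac{908942582}{12215} + 35 = \frac{909370107}{12215}$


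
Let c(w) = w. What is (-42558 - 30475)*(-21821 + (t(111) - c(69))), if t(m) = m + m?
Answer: 1582479044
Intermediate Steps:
t(m) = 2*m
(-42558 - 30475)*(-21821 + (t(111) - c(69))) = (-42558 - 30475)*(-21821 + (2*111 - 1*69)) = -73033*(-21821 + (222 - 69)) = -73033*(-21821 + 153) = -73033*(-21668) = 1582479044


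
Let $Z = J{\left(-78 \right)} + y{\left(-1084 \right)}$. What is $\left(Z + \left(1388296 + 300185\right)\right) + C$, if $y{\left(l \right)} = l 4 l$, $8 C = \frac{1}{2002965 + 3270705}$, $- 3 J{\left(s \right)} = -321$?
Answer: $\frac{269539889440321}{42189360} \approx 6.3888 \cdot 10^{6}$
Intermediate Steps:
$J{\left(s \right)} = 107$ ($J{\left(s \right)} = \left(- \frac{1}{3}\right) \left(-321\right) = 107$)
$C = \frac{1}{42189360}$ ($C = \frac{1}{8 \left(2002965 + 3270705\right)} = \frac{1}{8 \cdot 5273670} = \frac{1}{8} \cdot \frac{1}{5273670} = \frac{1}{42189360} \approx 2.3703 \cdot 10^{-8}$)
$y{\left(l \right)} = 4 l^{2}$ ($y{\left(l \right)} = 4 l l = 4 l^{2}$)
$Z = 4700331$ ($Z = 107 + 4 \left(-1084\right)^{2} = 107 + 4 \cdot 1175056 = 107 + 4700224 = 4700331$)
$\left(Z + \left(1388296 + 300185\right)\right) + C = \left(4700331 + \left(1388296 + 300185\right)\right) + \frac{1}{42189360} = \left(4700331 + 1688481\right) + \frac{1}{42189360} = 6388812 + \frac{1}{42189360} = \frac{269539889440321}{42189360}$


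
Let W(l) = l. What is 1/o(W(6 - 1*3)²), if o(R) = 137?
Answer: 1/137 ≈ 0.0072993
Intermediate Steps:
1/o(W(6 - 1*3)²) = 1/137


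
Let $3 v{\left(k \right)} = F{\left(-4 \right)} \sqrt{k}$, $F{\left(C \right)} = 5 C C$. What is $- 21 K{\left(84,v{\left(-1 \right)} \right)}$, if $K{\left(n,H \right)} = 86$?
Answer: $-1806$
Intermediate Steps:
$F{\left(C \right)} = 5 C^{2}$
$v{\left(k \right)} = \frac{80 \sqrt{k}}{3}$ ($v{\left(k \right)} = \frac{5 \left(-4\right)^{2} \sqrt{k}}{3} = \frac{5 \cdot 16 \sqrt{k}}{3} = \frac{80 \sqrt{k}}{3}$)
$- 21 K{\left(84,v{\left(-1 \right)} \right)} = \left(-21\right) 86 = -1806$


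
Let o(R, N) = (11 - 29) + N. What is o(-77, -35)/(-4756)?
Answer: 53/4756 ≈ 0.011144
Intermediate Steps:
o(R, N) = -18 + N
o(-77, -35)/(-4756) = (-18 - 35)/(-4756) = -53*(-1/4756) = 53/4756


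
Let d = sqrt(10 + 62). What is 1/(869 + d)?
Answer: 869/755089 - 6*sqrt(2)/755089 ≈ 0.0011396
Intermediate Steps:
d = 6*sqrt(2) (d = sqrt(72) = 6*sqrt(2) ≈ 8.4853)
1/(869 + d) = 1/(869 + 6*sqrt(2))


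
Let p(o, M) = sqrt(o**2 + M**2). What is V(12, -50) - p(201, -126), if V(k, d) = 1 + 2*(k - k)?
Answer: 1 - 39*sqrt(37) ≈ -236.23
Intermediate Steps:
V(k, d) = 1 (V(k, d) = 1 + 2*0 = 1 + 0 = 1)
p(o, M) = sqrt(M**2 + o**2)
V(12, -50) - p(201, -126) = 1 - sqrt((-126)**2 + 201**2) = 1 - sqrt(15876 + 40401) = 1 - sqrt(56277) = 1 - 39*sqrt(37)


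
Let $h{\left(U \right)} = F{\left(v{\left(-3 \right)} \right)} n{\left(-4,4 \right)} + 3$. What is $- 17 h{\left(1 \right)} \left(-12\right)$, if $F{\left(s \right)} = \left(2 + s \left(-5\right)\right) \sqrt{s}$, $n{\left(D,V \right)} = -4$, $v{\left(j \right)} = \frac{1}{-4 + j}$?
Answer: $612 - \frac{15504 i \sqrt{7}}{49} \approx 612.0 - 837.14 i$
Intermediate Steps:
$F{\left(s \right)} = \sqrt{s} \left(2 - 5 s\right)$ ($F{\left(s \right)} = \left(2 - 5 s\right) \sqrt{s} = \sqrt{s} \left(2 - 5 s\right)$)
$h{\left(U \right)} = 3 - \frac{76 i \sqrt{7}}{49}$ ($h{\left(U \right)} = \sqrt{\frac{1}{-4 - 3}} \left(2 - \frac{5}{-4 - 3}\right) \left(-4\right) + 3 = \sqrt{\frac{1}{-7}} \left(2 - \frac{5}{-7}\right) \left(-4\right) + 3 = \sqrt{- \frac{1}{7}} \left(2 - - \frac{5}{7}\right) \left(-4\right) + 3 = \frac{i \sqrt{7}}{7} \left(2 + \frac{5}{7}\right) \left(-4\right) + 3 = \frac{i \sqrt{7}}{7} \cdot \frac{19}{7} \left(-4\right) + 3 = \frac{19 i \sqrt{7}}{49} \left(-4\right) + 3 = - \frac{76 i \sqrt{7}}{49} + 3 = 3 - \frac{76 i \sqrt{7}}{49}$)
$- 17 h{\left(1 \right)} \left(-12\right) = - 17 \left(3 - \frac{76 i \sqrt{7}}{49}\right) \left(-12\right) = \left(-51 + \frac{1292 i \sqrt{7}}{49}\right) \left(-12\right) = 612 - \frac{15504 i \sqrt{7}}{49}$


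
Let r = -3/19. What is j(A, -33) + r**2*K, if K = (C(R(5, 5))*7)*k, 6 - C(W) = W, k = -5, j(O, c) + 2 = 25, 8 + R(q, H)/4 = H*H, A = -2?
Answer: 27833/361 ≈ 77.100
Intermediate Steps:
R(q, H) = -32 + 4*H**2 (R(q, H) = -32 + 4*(H*H) = -32 + 4*H**2)
j(O, c) = 23 (j(O, c) = -2 + 25 = 23)
C(W) = 6 - W
r = -3/19 (r = -3*1/19 = -3/19 ≈ -0.15789)
K = 2170 (K = ((6 - (-32 + 4*5**2))*7)*(-5) = ((6 - (-32 + 4*25))*7)*(-5) = ((6 - (-32 + 100))*7)*(-5) = ((6 - 1*68)*7)*(-5) = ((6 - 68)*7)*(-5) = -62*7*(-5) = -434*(-5) = 2170)
j(A, -33) + r**2*K = 23 + (-3/19)**2*2170 = 23 + (9/361)*2170 = 23 + 19530/361 = 27833/361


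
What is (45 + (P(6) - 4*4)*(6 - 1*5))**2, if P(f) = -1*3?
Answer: 676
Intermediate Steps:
P(f) = -3
(45 + (P(6) - 4*4)*(6 - 1*5))**2 = (45 + (-3 - 4*4)*(6 - 1*5))**2 = (45 + (-3 - 16)*(6 - 5))**2 = (45 - 19*1)**2 = (45 - 19)**2 = 26**2 = 676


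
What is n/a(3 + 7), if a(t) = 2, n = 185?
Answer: 185/2 ≈ 92.500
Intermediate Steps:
n/a(3 + 7) = 185/2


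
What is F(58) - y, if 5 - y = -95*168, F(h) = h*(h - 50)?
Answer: -15501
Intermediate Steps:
F(h) = h*(-50 + h)
y = 15965 (y = 5 - (-95)*168 = 5 - 1*(-15960) = 5 + 15960 = 15965)
F(58) - y = 58*(-50 + 58) - 1*15965 = 58*8 - 15965 = 464 - 15965 = -15501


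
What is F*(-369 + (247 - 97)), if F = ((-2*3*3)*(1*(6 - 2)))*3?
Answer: 47304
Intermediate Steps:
F = -216 (F = ((-6*3)*(1*4))*3 = -18*4*3 = -72*3 = -216)
F*(-369 + (247 - 97)) = -216*(-369 + (247 - 97)) = -216*(-369 + 150) = -216*(-219) = 47304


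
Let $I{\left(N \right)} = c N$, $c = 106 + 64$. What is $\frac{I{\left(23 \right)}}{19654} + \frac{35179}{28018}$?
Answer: $\frac{400479223}{275332886} \approx 1.4545$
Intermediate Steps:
$c = 170$
$I{\left(N \right)} = 170 N$
$\frac{I{\left(23 \right)}}{19654} + \frac{35179}{28018} = \frac{170 \cdot 23}{19654} + \frac{35179}{28018} = 3910 \cdot \frac{1}{19654} + 35179 \cdot \frac{1}{28018} = \frac{1955}{9827} + \frac{35179}{28018} = \frac{400479223}{275332886}$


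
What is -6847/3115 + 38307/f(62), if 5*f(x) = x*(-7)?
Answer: -85657589/193130 ≈ -443.52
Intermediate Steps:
f(x) = -7*x/5 (f(x) = (x*(-7))/5 = (-7*x)/5 = -7*x/5)
-6847/3115 + 38307/f(62) = -6847/3115 + 38307/((-7/5*62)) = -6847*1/3115 + 38307/(-434/5) = -6847/3115 + 38307*(-5/434) = -6847/3115 - 191535/434 = -85657589/193130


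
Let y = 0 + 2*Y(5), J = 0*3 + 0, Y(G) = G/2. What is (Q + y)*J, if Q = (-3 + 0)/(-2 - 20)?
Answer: 0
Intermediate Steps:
Y(G) = G/2 (Y(G) = G*(½) = G/2)
J = 0 (J = 0 + 0 = 0)
Q = 3/22 (Q = -3/(-22) = -3*(-1/22) = 3/22 ≈ 0.13636)
y = 5 (y = 0 + 2*((½)*5) = 0 + 2*(5/2) = 0 + 5 = 5)
(Q + y)*J = (3/22 + 5)*0 = (113/22)*0 = 0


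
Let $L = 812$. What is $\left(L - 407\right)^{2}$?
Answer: $164025$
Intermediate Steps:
$\left(L - 407\right)^{2} = \left(812 - 407\right)^{2} = 405^{2} = 164025$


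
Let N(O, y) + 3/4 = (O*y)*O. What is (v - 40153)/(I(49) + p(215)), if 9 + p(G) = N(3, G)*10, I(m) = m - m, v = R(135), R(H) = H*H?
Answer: -43856/38667 ≈ -1.1342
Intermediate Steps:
R(H) = H**2
v = 18225 (v = 135**2 = 18225)
I(m) = 0
N(O, y) = -3/4 + y*O**2 (N(O, y) = -3/4 + (O*y)*O = -3/4 + y*O**2)
p(G) = -33/2 + 90*G (p(G) = -9 + (-3/4 + G*3**2)*10 = -9 + (-3/4 + G*9)*10 = -9 + (-3/4 + 9*G)*10 = -9 + (-15/2 + 90*G) = -33/2 + 90*G)
(v - 40153)/(I(49) + p(215)) = (18225 - 40153)/(0 + (-33/2 + 90*215)) = -21928/(0 + (-33/2 + 19350)) = -21928/(0 + 38667/2) = -21928/38667/2 = -21928*2/38667 = -43856/38667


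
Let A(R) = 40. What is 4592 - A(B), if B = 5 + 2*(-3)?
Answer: 4552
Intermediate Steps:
B = -1 (B = 5 - 6 = -1)
4592 - A(B) = 4592 - 1*40 = 4592 - 40 = 4552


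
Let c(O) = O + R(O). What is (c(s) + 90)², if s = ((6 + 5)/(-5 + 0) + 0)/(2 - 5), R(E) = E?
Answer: 1882384/225 ≈ 8366.2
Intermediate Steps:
s = 11/15 (s = (11/(-5) + 0)/(-3) = (11*(-⅕) + 0)*(-⅓) = (-11/5 + 0)*(-⅓) = -11/5*(-⅓) = 11/15 ≈ 0.73333)
c(O) = 2*O (c(O) = O + O = 2*O)
(c(s) + 90)² = (2*(11/15) + 90)² = (22/15 + 90)² = (1372/15)² = 1882384/225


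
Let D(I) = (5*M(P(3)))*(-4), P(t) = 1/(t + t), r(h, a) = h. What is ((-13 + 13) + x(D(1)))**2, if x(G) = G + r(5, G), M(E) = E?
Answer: 25/9 ≈ 2.7778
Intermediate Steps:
P(t) = 1/(2*t)
D(I) = -10/3 (D(I) = (5*((1/2)/3))*(-4) = (5*((1/2)*(1/3)))*(-4) = (5*(1/6))*(-4) = (5/6)*(-4) = -10/3)
x(G) = 5 + G (x(G) = G + 5 = 5 + G)
((-13 + 13) + x(D(1)))**2 = ((-13 + 13) + (5 - 10/3))**2 = (0 + 5/3)**2 = (5/3)**2 = 25/9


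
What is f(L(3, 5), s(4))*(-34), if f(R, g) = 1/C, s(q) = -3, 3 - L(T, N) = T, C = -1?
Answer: 34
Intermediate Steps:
L(T, N) = 3 - T
f(R, g) = -1 (f(R, g) = 1/(-1) = -1)
f(L(3, 5), s(4))*(-34) = -1*(-34) = 34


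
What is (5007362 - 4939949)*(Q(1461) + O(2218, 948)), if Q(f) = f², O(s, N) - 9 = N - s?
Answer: 143809456380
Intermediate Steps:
O(s, N) = 9 + N - s (O(s, N) = 9 + (N - s) = 9 + N - s)
(5007362 - 4939949)*(Q(1461) + O(2218, 948)) = (5007362 - 4939949)*(1461² + (9 + 948 - 1*2218)) = 67413*(2134521 + (9 + 948 - 2218)) = 67413*(2134521 - 1261) = 67413*2133260 = 143809456380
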